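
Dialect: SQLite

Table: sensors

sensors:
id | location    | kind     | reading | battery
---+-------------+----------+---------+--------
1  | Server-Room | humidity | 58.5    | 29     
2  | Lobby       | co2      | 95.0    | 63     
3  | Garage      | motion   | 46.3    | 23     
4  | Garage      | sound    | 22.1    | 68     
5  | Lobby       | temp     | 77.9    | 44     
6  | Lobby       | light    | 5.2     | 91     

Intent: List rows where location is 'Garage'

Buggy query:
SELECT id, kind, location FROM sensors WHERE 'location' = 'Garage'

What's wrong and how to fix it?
Bug: 'location' in single quotes is a string literal, not the column; the comparison is literal-vs-literal and never true

Fix: Remove the quotes around the column name (or use double quotes for an identifier)

Corrected query:
SELECT id, kind, location FROM sensors WHERE location = 'Garage'

Result:
id | kind   | location
---+--------+---------
3  | motion | Garage  
4  | sound  | Garage  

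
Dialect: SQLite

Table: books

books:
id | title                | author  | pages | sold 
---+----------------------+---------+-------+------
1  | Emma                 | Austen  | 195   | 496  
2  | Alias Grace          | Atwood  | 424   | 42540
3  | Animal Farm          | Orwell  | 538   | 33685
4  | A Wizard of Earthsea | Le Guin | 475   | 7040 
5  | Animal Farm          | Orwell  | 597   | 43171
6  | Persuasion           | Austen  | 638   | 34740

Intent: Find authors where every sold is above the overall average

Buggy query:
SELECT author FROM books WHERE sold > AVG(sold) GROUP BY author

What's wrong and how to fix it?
Bug: WHERE evaluates per row before aggregation, so AVG() is unavailable

Fix: Use a subquery for AVG and a HAVING MIN(...) filter so the condition holds for every row in the group

Corrected query:
SELECT author FROM books GROUP BY author HAVING MIN(sold) > (SELECT AVG(sold) FROM books)

Result:
author
------
Atwood
Orwell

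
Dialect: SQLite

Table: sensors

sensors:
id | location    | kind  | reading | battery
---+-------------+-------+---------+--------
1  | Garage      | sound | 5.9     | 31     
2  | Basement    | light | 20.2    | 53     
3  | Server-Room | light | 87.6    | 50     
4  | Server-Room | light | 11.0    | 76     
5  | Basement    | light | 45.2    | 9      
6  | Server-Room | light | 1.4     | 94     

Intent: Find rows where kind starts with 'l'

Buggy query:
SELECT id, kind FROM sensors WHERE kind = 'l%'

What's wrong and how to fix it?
Bug: Wildcards only work with LIKE; '=' treats '%' as a literal character

Fix: Use LIKE for wildcard pattern matching

Corrected query:
SELECT id, kind FROM sensors WHERE kind LIKE 'l%'

Result:
id | kind 
---+------
2  | light
3  | light
4  | light
5  | light
6  | light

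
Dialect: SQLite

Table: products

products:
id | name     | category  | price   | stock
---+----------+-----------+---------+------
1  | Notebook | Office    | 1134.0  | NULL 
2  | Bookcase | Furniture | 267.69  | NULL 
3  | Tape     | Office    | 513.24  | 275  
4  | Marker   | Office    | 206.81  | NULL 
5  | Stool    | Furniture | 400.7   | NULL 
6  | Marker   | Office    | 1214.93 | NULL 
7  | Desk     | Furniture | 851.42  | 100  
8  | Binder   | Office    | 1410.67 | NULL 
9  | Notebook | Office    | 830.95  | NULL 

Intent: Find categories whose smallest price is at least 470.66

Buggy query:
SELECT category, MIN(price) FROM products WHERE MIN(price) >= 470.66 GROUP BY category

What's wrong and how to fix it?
Bug: MIN() in WHERE is a misuse of aggregate

Fix: Use HAVING for the per-group MIN condition

Corrected query:
SELECT category, MIN(price) FROM products GROUP BY category HAVING MIN(price) >= 470.66

Result:
(no rows)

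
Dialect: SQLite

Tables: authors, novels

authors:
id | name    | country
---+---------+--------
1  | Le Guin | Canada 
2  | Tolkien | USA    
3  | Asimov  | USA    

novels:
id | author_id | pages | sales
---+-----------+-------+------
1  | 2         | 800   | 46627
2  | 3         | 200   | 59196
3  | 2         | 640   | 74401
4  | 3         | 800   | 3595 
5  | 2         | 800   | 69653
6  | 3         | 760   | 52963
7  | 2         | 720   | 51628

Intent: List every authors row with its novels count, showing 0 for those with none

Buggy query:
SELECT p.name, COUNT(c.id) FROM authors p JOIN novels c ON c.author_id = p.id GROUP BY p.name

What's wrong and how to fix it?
Bug: An inner join excludes parents with zero children

Fix: Switch to LEFT JOIN to retain unmatched parent rows

Corrected query:
SELECT p.name, COUNT(c.id) FROM authors p LEFT JOIN novels c ON c.author_id = p.id GROUP BY p.name

Result:
name    | COUNT(c.id)
--------+------------
Asimov  | 3          
Le Guin | 0          
Tolkien | 4          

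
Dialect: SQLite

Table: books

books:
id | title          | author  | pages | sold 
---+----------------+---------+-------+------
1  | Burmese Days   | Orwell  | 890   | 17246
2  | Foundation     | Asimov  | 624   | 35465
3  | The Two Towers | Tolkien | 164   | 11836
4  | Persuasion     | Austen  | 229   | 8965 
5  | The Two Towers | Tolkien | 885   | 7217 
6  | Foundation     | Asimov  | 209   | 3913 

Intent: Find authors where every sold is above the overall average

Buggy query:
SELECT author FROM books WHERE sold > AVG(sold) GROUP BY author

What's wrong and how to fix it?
Bug: WHERE evaluates per row before aggregation, so AVG() is unavailable

Fix: Use a subquery for AVG and a HAVING MIN(...) filter so the condition holds for every row in the group

Corrected query:
SELECT author FROM books GROUP BY author HAVING MIN(sold) > (SELECT AVG(sold) FROM books)

Result:
author
------
Orwell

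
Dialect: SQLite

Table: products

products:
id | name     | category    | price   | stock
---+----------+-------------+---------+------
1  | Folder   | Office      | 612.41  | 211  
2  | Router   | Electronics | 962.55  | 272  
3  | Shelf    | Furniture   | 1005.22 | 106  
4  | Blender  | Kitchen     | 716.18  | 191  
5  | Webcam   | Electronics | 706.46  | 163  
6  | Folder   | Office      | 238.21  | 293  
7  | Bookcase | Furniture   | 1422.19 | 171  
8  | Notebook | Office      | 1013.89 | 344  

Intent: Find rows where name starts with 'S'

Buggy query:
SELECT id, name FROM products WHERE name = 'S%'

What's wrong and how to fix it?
Bug: Wildcards only work with LIKE; '=' treats '%' as a literal character

Fix: Replace '=' with LIKE so 'S%' is treated as a pattern

Corrected query:
SELECT id, name FROM products WHERE name LIKE 'S%'

Result:
id | name 
---+------
3  | Shelf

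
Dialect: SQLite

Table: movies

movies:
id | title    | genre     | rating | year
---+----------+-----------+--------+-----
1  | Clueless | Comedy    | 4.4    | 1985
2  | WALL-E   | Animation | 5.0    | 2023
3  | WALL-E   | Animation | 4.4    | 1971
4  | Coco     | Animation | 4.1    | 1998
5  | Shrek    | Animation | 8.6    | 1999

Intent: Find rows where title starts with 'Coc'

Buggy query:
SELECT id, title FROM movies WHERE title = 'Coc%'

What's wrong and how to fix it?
Bug: Wildcards only work with LIKE; '=' treats '%' as a literal character

Fix: Use LIKE for wildcard pattern matching

Corrected query:
SELECT id, title FROM movies WHERE title LIKE 'Coc%'

Result:
id | title
---+------
4  | Coco 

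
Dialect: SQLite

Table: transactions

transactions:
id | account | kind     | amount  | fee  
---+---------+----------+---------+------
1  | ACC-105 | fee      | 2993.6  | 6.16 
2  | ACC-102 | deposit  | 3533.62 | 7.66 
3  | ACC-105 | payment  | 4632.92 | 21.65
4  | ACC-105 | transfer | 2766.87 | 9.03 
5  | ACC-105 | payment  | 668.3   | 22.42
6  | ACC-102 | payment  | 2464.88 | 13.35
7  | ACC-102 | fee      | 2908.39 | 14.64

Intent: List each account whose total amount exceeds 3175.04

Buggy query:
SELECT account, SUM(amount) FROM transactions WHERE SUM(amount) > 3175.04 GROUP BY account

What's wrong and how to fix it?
Bug: Aggregate functions cannot appear in a WHERE clause

Fix: Move the aggregate condition to a HAVING clause

Corrected query:
SELECT account, SUM(amount) FROM transactions GROUP BY account HAVING SUM(amount) > 3175.04

Result:
account | SUM(amount)
--------+------------
ACC-102 | 8906.89    
ACC-105 | 11061.69   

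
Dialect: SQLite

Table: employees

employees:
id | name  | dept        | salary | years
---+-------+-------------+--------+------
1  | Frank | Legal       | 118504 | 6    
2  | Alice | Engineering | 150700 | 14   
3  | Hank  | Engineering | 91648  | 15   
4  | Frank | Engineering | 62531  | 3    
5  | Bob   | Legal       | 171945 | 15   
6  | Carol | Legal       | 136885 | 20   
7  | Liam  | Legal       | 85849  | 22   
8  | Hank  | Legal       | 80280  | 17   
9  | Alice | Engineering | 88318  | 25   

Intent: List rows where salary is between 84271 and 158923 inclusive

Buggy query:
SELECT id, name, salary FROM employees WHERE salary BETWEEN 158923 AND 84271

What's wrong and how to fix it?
Bug: The bounds are reversed; BETWEEN a AND b requires a <= b to match anything

Fix: Write BETWEEN 84271 AND 158923

Corrected query:
SELECT id, name, salary FROM employees WHERE salary BETWEEN 84271 AND 158923

Result:
id | name  | salary
---+-------+-------
1  | Frank | 118504
2  | Alice | 150700
3  | Hank  | 91648 
6  | Carol | 136885
7  | Liam  | 85849 
9  | Alice | 88318 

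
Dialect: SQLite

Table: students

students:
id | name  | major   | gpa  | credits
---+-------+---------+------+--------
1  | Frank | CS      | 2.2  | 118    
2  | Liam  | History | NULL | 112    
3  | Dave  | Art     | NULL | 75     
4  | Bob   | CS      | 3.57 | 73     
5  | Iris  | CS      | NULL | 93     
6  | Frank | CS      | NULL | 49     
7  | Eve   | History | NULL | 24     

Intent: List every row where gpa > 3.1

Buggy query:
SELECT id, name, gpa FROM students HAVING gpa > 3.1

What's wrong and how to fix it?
Bug: HAVING filters the output of aggregation, but this query has no GROUP BY and no aggregate functions, so SQLite rejects it (HAVING clause on a non-aggregate query); the condition here is per row

Fix: Replace HAVING with WHERE since the condition applies to individual rows

Corrected query:
SELECT id, name, gpa FROM students WHERE gpa > 3.1

Result:
id | name | gpa 
---+------+-----
4  | Bob  | 3.57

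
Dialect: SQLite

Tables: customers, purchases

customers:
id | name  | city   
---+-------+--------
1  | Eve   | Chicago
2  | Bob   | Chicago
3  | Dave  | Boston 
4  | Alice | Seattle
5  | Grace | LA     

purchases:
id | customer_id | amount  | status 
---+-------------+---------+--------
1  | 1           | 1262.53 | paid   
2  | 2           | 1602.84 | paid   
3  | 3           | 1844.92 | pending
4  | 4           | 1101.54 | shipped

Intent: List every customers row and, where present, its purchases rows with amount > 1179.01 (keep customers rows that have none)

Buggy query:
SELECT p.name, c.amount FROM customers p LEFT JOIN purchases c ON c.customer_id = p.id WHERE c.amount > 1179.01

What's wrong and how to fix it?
Bug: Filtering c.amount in WHERE discards the NULL rows produced by LEFT JOIN, turning it into an inner join

Fix: Put 'c.amount > 1179.01' in the JOIN's ON clause instead of WHERE

Corrected query:
SELECT p.name, c.amount FROM customers p LEFT JOIN purchases c ON c.customer_id = p.id AND c.amount > 1179.01

Result:
name  | amount 
------+--------
Eve   | 1262.53
Bob   | 1602.84
Dave  | 1844.92
Alice | NULL   
Grace | NULL   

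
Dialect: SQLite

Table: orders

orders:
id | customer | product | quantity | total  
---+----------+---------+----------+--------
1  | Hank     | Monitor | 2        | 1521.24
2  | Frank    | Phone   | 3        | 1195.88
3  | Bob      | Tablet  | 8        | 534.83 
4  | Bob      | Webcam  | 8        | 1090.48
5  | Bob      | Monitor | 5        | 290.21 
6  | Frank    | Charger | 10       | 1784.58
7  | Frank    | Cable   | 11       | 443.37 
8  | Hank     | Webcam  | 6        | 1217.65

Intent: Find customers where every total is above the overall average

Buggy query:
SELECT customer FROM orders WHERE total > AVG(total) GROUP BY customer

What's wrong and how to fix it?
Bug: WHERE evaluates per row before aggregation, so AVG() is unavailable

Fix: Use a subquery for AVG and a HAVING MIN(...) filter so the condition holds for every row in the group

Corrected query:
SELECT customer FROM orders GROUP BY customer HAVING MIN(total) > (SELECT AVG(total) FROM orders)

Result:
customer
--------
Hank    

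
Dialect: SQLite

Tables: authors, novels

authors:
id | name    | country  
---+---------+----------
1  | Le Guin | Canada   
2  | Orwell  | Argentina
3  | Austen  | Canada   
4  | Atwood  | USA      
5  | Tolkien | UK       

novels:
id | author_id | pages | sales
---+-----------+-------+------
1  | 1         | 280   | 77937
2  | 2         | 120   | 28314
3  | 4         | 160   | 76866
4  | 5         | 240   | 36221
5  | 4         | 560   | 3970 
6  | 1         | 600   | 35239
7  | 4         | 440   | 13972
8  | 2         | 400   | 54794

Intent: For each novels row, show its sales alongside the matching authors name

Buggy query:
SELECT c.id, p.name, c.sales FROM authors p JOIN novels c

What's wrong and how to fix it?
Bug: Missing join condition: each novels row is matched to all authors rows instead of just its own

Fix: Specify the join condition linking the foreign key to the parent id

Corrected query:
SELECT c.id, p.name, c.sales FROM authors p JOIN novels c ON c.author_id = p.id

Result:
id | name    | sales
---+---------+------
1  | Le Guin | 77937
2  | Orwell  | 28314
3  | Atwood  | 76866
4  | Tolkien | 36221
5  | Atwood  | 3970 
6  | Le Guin | 35239
7  | Atwood  | 13972
8  | Orwell  | 54794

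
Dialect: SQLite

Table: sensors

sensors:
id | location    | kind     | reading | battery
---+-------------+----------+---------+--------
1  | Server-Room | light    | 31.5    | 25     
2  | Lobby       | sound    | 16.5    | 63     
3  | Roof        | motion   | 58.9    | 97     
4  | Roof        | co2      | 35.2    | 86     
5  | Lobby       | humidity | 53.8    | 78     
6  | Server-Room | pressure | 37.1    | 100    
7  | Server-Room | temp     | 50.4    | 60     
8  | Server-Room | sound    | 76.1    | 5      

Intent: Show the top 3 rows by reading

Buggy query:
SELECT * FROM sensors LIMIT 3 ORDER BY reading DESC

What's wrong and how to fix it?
Bug: LIMIT must come after ORDER BY

Fix: Swap the clauses: ORDER BY first, then LIMIT

Corrected query:
SELECT * FROM sensors ORDER BY reading DESC LIMIT 3

Result:
id | location    | kind     | reading | battery
---+-------------+----------+---------+--------
8  | Server-Room | sound    | 76.1    | 5      
3  | Roof        | motion   | 58.9    | 97     
5  | Lobby       | humidity | 53.8    | 78     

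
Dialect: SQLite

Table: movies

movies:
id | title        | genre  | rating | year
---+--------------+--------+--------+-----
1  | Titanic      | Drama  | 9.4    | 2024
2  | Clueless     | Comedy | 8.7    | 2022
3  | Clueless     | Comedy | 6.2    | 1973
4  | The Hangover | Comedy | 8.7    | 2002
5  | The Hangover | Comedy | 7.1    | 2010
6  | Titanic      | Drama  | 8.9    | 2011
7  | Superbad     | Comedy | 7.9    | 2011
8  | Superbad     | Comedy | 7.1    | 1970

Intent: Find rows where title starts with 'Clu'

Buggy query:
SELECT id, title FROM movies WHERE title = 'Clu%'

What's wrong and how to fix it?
Bug: '=' compares the literal string including the % character; pattern matching needs LIKE

Fix: Use LIKE for wildcard pattern matching

Corrected query:
SELECT id, title FROM movies WHERE title LIKE 'Clu%'

Result:
id | title   
---+---------
2  | Clueless
3  | Clueless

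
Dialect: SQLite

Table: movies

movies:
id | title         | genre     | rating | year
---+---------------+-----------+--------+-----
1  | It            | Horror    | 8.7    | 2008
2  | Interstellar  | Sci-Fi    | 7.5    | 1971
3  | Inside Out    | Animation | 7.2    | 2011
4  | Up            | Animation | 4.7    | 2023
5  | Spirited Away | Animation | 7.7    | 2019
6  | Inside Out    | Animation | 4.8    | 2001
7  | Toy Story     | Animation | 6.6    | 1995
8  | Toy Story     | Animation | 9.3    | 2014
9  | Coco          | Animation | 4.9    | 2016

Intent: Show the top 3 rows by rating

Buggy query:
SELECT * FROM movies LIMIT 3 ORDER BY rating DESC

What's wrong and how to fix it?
Bug: LIMIT must come after ORDER BY

Fix: Swap the clauses: ORDER BY first, then LIMIT

Corrected query:
SELECT * FROM movies ORDER BY rating DESC LIMIT 3

Result:
id | title         | genre     | rating | year
---+---------------+-----------+--------+-----
8  | Toy Story     | Animation | 9.3    | 2014
1  | It            | Horror    | 8.7    | 2008
5  | Spirited Away | Animation | 7.7    | 2019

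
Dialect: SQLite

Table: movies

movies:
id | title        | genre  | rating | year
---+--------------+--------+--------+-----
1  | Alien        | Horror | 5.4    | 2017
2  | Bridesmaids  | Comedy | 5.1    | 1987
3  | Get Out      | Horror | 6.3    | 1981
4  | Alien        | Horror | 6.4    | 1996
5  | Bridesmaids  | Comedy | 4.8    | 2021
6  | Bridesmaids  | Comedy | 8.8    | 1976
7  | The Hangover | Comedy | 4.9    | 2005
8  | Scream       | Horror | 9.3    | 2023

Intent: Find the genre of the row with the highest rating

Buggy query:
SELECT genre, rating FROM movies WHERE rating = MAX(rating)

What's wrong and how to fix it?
Bug: MAX(rating) is an aggregate and cannot be used directly in WHERE

Fix: Use a subquery: WHERE rating = (SELECT MAX(rating) FROM movies)

Corrected query:
SELECT genre, rating FROM movies WHERE rating = (SELECT MAX(rating) FROM movies)

Result:
genre  | rating
-------+-------
Horror | 9.3   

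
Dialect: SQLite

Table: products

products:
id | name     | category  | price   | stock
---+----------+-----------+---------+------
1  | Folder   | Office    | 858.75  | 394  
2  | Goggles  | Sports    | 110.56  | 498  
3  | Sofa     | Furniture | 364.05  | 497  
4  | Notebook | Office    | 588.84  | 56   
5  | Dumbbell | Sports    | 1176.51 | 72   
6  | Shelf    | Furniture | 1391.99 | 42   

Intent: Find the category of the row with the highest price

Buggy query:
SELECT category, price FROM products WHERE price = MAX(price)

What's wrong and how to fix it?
Bug: MAX(price) is an aggregate and cannot be used directly in WHERE

Fix: Use a subquery: WHERE price = (SELECT MAX(price) FROM products)

Corrected query:
SELECT category, price FROM products WHERE price = (SELECT MAX(price) FROM products)

Result:
category  | price  
----------+--------
Furniture | 1391.99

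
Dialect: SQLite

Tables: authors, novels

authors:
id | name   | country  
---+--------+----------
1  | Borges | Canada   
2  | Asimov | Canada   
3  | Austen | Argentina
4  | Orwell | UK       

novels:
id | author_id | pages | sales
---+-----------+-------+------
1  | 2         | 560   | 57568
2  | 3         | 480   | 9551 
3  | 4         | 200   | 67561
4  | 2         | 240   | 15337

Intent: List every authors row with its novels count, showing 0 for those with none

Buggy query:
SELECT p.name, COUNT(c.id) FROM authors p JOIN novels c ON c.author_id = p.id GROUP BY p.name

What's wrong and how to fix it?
Bug: INNER JOIN drops authors rows that have no matching novels rows

Fix: Switch to LEFT JOIN to retain unmatched parent rows

Corrected query:
SELECT p.name, COUNT(c.id) FROM authors p LEFT JOIN novels c ON c.author_id = p.id GROUP BY p.name

Result:
name   | COUNT(c.id)
-------+------------
Asimov | 2          
Austen | 1          
Borges | 0          
Orwell | 1          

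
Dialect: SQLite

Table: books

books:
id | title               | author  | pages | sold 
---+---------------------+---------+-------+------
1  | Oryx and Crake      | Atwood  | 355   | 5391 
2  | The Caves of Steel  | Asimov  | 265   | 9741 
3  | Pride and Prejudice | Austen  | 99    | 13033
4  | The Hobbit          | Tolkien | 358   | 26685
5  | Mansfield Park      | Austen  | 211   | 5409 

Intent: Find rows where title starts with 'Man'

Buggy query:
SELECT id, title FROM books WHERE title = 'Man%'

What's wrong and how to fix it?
Bug: Wildcards only work with LIKE; '=' treats '%' as a literal character

Fix: Replace '=' with LIKE so 'Man%' is treated as a pattern

Corrected query:
SELECT id, title FROM books WHERE title LIKE 'Man%'

Result:
id | title         
---+---------------
5  | Mansfield Park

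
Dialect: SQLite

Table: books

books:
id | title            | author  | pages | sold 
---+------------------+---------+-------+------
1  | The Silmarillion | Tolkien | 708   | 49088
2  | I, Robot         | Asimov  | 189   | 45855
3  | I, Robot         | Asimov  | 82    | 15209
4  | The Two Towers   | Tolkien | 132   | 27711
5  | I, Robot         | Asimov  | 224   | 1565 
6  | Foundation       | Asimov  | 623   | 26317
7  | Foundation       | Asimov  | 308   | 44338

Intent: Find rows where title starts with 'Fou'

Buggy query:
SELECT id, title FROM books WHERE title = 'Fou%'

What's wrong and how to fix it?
Bug: Wildcards only work with LIKE; '=' treats '%' as a literal character

Fix: Use LIKE for wildcard pattern matching

Corrected query:
SELECT id, title FROM books WHERE title LIKE 'Fou%'

Result:
id | title     
---+-----------
6  | Foundation
7  | Foundation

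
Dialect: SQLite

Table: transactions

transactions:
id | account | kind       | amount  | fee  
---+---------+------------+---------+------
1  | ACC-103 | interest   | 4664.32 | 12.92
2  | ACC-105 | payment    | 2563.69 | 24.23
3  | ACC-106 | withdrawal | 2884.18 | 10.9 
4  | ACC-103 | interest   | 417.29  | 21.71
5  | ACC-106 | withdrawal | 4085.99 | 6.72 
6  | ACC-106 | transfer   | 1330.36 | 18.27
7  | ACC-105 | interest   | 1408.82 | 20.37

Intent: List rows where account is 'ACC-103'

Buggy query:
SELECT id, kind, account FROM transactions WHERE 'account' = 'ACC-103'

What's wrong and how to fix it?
Bug: 'account' in single quotes is a string literal, not the column; the comparison is literal-vs-literal and never true

Fix: Remove the quotes around the column name (or use double quotes for an identifier)

Corrected query:
SELECT id, kind, account FROM transactions WHERE account = 'ACC-103'

Result:
id | kind     | account
---+----------+--------
1  | interest | ACC-103
4  | interest | ACC-103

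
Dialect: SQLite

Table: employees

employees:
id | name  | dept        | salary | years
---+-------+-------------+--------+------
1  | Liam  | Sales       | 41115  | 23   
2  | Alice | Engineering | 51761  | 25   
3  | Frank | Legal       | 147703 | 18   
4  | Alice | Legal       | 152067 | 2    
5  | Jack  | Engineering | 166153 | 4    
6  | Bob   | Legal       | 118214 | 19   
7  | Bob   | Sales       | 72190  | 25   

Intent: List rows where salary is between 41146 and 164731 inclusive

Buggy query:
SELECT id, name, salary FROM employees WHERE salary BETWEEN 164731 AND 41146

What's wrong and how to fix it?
Bug: BETWEEN expects the lower bound first; with 164731 AND 41146 the range is empty

Fix: Swap the bounds so the smaller value comes first

Corrected query:
SELECT id, name, salary FROM employees WHERE salary BETWEEN 41146 AND 164731

Result:
id | name  | salary
---+-------+-------
2  | Alice | 51761 
3  | Frank | 147703
4  | Alice | 152067
6  | Bob   | 118214
7  | Bob   | 72190 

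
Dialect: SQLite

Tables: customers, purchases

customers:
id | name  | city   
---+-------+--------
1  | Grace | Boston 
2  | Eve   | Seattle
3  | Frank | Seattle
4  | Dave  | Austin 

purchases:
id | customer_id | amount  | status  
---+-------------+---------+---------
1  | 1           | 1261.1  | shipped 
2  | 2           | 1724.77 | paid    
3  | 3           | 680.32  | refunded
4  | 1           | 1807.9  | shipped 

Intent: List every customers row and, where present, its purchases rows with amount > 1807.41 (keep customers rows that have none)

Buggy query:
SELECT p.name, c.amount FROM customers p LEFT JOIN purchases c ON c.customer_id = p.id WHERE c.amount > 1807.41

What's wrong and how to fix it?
Bug: Filtering c.amount in WHERE discards the NULL rows produced by LEFT JOIN, turning it into an inner join

Fix: Move the right-table condition into the ON clause so unmatched parents are kept

Corrected query:
SELECT p.name, c.amount FROM customers p LEFT JOIN purchases c ON c.customer_id = p.id AND c.amount > 1807.41

Result:
name  | amount
------+-------
Grace | 1807.9
Eve   | NULL  
Frank | NULL  
Dave  | NULL  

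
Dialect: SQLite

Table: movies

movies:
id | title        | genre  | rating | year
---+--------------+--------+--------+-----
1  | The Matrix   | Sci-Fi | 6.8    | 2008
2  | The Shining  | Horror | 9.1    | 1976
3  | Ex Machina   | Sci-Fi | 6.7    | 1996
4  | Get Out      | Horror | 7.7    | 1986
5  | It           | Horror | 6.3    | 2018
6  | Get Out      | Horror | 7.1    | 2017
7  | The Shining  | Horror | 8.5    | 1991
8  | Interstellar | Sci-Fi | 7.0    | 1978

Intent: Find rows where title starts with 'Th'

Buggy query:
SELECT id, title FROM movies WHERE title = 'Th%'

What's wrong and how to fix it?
Bug: Wildcards only work with LIKE; '=' treats '%' as a literal character

Fix: Use LIKE for wildcard pattern matching

Corrected query:
SELECT id, title FROM movies WHERE title LIKE 'Th%'

Result:
id | title      
---+------------
1  | The Matrix 
2  | The Shining
7  | The Shining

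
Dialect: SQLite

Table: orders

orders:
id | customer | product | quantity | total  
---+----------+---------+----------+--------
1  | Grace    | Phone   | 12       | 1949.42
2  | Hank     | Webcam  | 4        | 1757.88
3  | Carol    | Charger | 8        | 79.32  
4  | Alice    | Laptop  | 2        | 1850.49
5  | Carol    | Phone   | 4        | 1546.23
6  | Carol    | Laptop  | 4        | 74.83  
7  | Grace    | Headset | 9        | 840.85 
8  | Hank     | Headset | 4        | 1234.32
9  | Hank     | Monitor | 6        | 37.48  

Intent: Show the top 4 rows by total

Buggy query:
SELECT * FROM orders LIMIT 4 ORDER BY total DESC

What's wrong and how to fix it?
Bug: ORDER BY cannot follow LIMIT; LIMIT is the final clause

Fix: Swap the clauses: ORDER BY first, then LIMIT

Corrected query:
SELECT * FROM orders ORDER BY total DESC LIMIT 4

Result:
id | customer | product | quantity | total  
---+----------+---------+----------+--------
1  | Grace    | Phone   | 12       | 1949.42
4  | Alice    | Laptop  | 2        | 1850.49
2  | Hank     | Webcam  | 4        | 1757.88
5  | Carol    | Phone   | 4        | 1546.23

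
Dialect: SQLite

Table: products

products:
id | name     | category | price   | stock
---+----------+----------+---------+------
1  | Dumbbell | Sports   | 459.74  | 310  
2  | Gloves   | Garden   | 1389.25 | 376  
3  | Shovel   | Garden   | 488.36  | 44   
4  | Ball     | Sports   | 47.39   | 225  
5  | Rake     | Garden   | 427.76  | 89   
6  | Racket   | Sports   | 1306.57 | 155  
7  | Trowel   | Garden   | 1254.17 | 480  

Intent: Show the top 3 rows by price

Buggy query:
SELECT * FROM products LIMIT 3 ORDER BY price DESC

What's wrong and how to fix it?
Bug: LIMIT must come after ORDER BY

Fix: Swap the clauses: ORDER BY first, then LIMIT

Corrected query:
SELECT * FROM products ORDER BY price DESC LIMIT 3

Result:
id | name   | category | price   | stock
---+--------+----------+---------+------
2  | Gloves | Garden   | 1389.25 | 376  
6  | Racket | Sports   | 1306.57 | 155  
7  | Trowel | Garden   | 1254.17 | 480  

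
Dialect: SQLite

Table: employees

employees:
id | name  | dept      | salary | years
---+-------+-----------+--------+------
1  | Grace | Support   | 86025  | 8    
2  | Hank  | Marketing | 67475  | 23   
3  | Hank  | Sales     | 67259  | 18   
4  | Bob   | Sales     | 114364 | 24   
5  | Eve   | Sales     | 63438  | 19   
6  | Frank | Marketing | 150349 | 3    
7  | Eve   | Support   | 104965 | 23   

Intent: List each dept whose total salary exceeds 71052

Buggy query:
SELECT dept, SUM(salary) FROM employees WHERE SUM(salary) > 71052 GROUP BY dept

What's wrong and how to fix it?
Bug: WHERE runs before GROUP BY, so aggregates aren't available there

Fix: Move the aggregate condition to a HAVING clause

Corrected query:
SELECT dept, SUM(salary) FROM employees GROUP BY dept HAVING SUM(salary) > 71052

Result:
dept      | SUM(salary)
----------+------------
Marketing | 217824     
Sales     | 245061     
Support   | 190990     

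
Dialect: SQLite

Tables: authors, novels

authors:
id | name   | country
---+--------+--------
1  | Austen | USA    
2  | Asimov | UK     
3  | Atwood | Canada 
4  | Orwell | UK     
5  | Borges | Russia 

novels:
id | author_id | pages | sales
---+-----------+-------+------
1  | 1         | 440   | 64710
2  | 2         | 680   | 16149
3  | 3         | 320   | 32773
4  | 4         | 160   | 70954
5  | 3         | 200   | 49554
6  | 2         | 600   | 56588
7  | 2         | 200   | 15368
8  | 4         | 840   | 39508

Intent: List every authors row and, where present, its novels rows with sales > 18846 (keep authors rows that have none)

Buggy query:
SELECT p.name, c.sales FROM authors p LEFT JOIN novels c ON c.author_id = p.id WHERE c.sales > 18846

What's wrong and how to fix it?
Bug: A WHERE condition on the right-hand table after LEFT JOIN drops unmatched parents

Fix: Move the right-table condition into the ON clause so unmatched parents are kept

Corrected query:
SELECT p.name, c.sales FROM authors p LEFT JOIN novels c ON c.author_id = p.id AND c.sales > 18846

Result:
name   | sales
-------+------
Austen | 64710
Asimov | 56588
Atwood | 32773
Atwood | 49554
Orwell | 39508
Orwell | 70954
Borges | NULL 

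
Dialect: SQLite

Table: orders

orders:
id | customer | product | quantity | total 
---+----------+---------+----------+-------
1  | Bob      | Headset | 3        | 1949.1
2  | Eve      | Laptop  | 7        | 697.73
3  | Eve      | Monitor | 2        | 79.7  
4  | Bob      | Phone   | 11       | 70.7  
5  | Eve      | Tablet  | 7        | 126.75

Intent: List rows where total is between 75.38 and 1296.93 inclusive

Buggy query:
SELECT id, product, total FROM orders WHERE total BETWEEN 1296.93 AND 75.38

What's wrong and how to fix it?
Bug: The bounds are reversed; BETWEEN a AND b requires a <= b to match anything

Fix: Swap the bounds so the smaller value comes first

Corrected query:
SELECT id, product, total FROM orders WHERE total BETWEEN 75.38 AND 1296.93

Result:
id | product | total 
---+---------+-------
2  | Laptop  | 697.73
3  | Monitor | 79.7  
5  | Tablet  | 126.75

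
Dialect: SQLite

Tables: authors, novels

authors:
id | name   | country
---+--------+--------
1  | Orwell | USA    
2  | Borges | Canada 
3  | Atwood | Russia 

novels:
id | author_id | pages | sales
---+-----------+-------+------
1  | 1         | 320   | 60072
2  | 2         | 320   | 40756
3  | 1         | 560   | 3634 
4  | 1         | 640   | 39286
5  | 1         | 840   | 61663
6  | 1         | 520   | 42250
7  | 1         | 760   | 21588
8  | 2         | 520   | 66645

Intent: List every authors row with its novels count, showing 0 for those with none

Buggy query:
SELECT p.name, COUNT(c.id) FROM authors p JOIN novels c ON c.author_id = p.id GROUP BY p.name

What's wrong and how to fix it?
Bug: INNER JOIN drops authors rows that have no matching novels rows

Fix: Switch to LEFT JOIN to retain unmatched parent rows

Corrected query:
SELECT p.name, COUNT(c.id) FROM authors p LEFT JOIN novels c ON c.author_id = p.id GROUP BY p.name

Result:
name   | COUNT(c.id)
-------+------------
Atwood | 0          
Borges | 2          
Orwell | 6          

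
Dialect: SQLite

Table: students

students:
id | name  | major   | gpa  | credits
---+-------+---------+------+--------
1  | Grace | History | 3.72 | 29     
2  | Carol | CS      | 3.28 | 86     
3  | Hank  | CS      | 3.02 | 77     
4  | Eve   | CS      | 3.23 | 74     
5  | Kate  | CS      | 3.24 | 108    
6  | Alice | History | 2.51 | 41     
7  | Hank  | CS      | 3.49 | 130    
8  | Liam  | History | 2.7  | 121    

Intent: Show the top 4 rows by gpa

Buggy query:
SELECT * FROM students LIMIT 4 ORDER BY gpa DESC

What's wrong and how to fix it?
Bug: LIMIT must come after ORDER BY

Fix: Sort with ORDER BY, then apply LIMIT

Corrected query:
SELECT * FROM students ORDER BY gpa DESC LIMIT 4

Result:
id | name  | major   | gpa  | credits
---+-------+---------+------+--------
1  | Grace | History | 3.72 | 29     
7  | Hank  | CS      | 3.49 | 130    
2  | Carol | CS      | 3.28 | 86     
5  | Kate  | CS      | 3.24 | 108    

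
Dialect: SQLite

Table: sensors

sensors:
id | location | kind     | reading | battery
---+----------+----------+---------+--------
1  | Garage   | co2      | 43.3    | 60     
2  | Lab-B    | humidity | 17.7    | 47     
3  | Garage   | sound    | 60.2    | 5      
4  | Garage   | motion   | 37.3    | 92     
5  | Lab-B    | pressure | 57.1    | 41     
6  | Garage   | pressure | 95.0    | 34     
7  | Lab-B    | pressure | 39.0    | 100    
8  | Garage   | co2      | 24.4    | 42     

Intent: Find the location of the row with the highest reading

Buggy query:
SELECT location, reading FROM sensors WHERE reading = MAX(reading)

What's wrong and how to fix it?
Bug: WHERE is evaluated per row; an aggregate over the whole table isn't defined there

Fix: Wrap MAX in a scalar subquery so WHERE compares against a single value

Corrected query:
SELECT location, reading FROM sensors WHERE reading = (SELECT MAX(reading) FROM sensors)

Result:
location | reading
---------+--------
Garage   | 95     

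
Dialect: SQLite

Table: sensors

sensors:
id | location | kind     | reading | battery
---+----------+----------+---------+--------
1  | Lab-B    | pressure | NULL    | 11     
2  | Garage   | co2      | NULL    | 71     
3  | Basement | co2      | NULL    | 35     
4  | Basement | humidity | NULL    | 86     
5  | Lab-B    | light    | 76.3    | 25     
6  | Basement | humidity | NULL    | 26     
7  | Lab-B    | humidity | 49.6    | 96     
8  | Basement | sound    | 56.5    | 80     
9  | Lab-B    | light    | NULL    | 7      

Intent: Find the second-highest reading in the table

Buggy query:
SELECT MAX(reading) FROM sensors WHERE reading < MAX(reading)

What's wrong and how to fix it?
Bug: MAX(reading) on the right of the comparison is an aggregate-in-WHERE error

Fix: Put the inner MAX in a scalar subquery

Corrected query:
SELECT MAX(reading) FROM sensors WHERE reading < (SELECT MAX(reading) FROM sensors)

Result:
MAX(reading)
------------
56.5        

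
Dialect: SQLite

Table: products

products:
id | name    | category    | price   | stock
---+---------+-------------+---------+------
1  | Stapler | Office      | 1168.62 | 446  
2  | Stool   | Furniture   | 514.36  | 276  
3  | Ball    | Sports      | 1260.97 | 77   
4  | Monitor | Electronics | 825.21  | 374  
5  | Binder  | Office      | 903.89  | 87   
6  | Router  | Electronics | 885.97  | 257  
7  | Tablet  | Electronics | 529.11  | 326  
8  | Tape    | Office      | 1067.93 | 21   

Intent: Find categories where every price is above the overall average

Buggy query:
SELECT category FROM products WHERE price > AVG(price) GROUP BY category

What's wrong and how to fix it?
Bug: WHERE evaluates per row before aggregation, so AVG() is unavailable

Fix: Compute the overall average in a scalar subquery and compare each group's MIN against it in HAVING

Corrected query:
SELECT category FROM products GROUP BY category HAVING MIN(price) > (SELECT AVG(price) FROM products)

Result:
category
--------
Office  
Sports  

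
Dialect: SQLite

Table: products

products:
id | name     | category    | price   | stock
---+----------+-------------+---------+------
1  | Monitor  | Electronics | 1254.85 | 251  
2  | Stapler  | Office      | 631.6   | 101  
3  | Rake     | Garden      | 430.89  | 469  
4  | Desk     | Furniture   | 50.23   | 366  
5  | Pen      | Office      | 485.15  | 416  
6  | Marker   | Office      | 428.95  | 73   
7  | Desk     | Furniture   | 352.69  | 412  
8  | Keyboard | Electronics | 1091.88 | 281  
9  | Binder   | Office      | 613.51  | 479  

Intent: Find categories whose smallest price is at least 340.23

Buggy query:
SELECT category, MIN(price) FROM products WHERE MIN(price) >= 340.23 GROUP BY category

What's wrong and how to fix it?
Bug: Aggregates like MIN are computed per group after WHERE runs

Fix: Replace WHERE with HAVING after the GROUP BY

Corrected query:
SELECT category, MIN(price) FROM products GROUP BY category HAVING MIN(price) >= 340.23

Result:
category    | MIN(price)
------------+-----------
Electronics | 1091.88   
Garden      | 430.89    
Office      | 428.95    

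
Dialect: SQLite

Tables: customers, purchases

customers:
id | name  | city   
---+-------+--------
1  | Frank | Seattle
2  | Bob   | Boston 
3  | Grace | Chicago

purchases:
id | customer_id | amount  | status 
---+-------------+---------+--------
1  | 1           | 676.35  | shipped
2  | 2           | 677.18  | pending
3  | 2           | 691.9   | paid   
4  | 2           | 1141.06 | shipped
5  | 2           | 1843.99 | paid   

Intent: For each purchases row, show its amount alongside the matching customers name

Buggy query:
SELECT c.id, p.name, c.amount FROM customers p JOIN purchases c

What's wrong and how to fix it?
Bug: JOIN with no ON clause produces a cartesian product; every purchases row pairs with every customers row

Fix: Specify the join condition linking the foreign key to the parent id

Corrected query:
SELECT c.id, p.name, c.amount FROM customers p JOIN purchases c ON c.customer_id = p.id

Result:
id | name  | amount 
---+-------+--------
1  | Frank | 676.35 
2  | Bob   | 677.18 
3  | Bob   | 691.9  
4  | Bob   | 1141.06
5  | Bob   | 1843.99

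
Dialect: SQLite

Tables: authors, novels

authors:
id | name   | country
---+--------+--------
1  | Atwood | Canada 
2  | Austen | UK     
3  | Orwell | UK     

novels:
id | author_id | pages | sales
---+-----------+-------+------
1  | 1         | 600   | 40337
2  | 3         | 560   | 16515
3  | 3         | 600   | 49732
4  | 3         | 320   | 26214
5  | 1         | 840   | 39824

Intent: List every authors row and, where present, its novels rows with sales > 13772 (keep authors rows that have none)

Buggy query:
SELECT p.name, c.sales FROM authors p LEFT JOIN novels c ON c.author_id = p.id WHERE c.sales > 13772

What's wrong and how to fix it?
Bug: A WHERE condition on the right-hand table after LEFT JOIN drops unmatched parents

Fix: Move the right-table condition into the ON clause so unmatched parents are kept

Corrected query:
SELECT p.name, c.sales FROM authors p LEFT JOIN novels c ON c.author_id = p.id AND c.sales > 13772

Result:
name   | sales
-------+------
Atwood | 39824
Atwood | 40337
Austen | NULL 
Orwell | 16515
Orwell | 26214
Orwell | 49732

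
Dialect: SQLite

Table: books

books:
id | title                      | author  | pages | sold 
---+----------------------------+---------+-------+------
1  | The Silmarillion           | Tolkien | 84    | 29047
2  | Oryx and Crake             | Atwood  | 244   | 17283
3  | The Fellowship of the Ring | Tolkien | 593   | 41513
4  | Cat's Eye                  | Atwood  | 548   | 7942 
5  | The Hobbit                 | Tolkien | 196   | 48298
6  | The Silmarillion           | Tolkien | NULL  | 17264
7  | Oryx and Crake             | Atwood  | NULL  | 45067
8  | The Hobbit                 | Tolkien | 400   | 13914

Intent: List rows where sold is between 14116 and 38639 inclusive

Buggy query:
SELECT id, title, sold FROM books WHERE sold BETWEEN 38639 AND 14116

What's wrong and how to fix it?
Bug: The bounds are reversed; BETWEEN a AND b requires a <= b to match anything

Fix: Write BETWEEN 14116 AND 38639

Corrected query:
SELECT id, title, sold FROM books WHERE sold BETWEEN 14116 AND 38639

Result:
id | title            | sold 
---+------------------+------
1  | The Silmarillion | 29047
2  | Oryx and Crake   | 17283
6  | The Silmarillion | 17264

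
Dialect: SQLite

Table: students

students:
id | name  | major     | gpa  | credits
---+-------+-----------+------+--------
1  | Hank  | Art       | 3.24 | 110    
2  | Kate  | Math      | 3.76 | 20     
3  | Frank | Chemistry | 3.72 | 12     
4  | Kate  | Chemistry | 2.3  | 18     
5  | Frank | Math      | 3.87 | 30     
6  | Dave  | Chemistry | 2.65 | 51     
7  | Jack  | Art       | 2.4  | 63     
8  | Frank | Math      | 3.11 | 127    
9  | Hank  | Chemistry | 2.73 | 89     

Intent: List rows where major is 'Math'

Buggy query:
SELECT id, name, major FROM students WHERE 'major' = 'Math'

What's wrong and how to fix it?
Bug: 'major' in single quotes is a string literal, not the column; the comparison is literal-vs-literal and never true

Fix: Remove the quotes around the column name (or use double quotes for an identifier)

Corrected query:
SELECT id, name, major FROM students WHERE major = 'Math'

Result:
id | name  | major
---+-------+------
2  | Kate  | Math 
5  | Frank | Math 
8  | Frank | Math 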